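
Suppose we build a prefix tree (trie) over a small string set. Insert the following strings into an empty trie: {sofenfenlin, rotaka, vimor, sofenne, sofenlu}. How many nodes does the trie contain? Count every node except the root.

For each word, the new-node count is its length minus the longest prefix already in the trie:
  "sofenfenlin" → 11 new (s, o, f, e, n, f, e, n, l, i, n)
  "rotaka" → 6 new (r, o, t, a, k, a)
  "vimor" → 5 new (v, i, m, o, r)
  "sofenne" → prefix "sofen" already present; 2 new (n, e)
  "sofenlu" → prefix "sofen" already present; 2 new (l, u)
Total nodes = 11 + 6 + 5 + 2 + 2 = 26

26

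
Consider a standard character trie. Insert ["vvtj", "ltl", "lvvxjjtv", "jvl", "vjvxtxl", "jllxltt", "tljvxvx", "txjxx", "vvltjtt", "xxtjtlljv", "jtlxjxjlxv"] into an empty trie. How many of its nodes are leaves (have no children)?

11

Leaves are exactly the stored words that no other stored word extends.
Those words: "jllxltt", "jtlxjxjlxv", "jvl", "ltl", "lvvxjjtv", "tljvxvx", "txjxx", "vjvxtxl", "vvltjtt", "vvtj", "xxtjtlljv"
Leaf count: 11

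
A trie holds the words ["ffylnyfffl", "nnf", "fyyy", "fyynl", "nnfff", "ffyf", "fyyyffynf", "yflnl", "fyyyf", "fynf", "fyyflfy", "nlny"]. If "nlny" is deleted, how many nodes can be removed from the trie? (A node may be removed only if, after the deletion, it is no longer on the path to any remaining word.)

A node on "nlny"'s path can go only if nothing else ends at it or branches off below it.
The suffix "lny" (3 nodes) is used only by "nlny"; the node for "n" still has the child "n", so pruning stops there.
Nodes removed: 3

3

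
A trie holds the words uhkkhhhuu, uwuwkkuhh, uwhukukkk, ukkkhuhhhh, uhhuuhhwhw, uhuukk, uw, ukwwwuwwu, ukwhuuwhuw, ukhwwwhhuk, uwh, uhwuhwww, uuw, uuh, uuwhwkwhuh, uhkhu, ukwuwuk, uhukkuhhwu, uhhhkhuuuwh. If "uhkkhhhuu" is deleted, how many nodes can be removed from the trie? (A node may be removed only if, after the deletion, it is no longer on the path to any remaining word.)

6

Walk "uhkkhhhuu" from the leaf back toward the root, removing each node that no remaining word uses.
The suffix "khhhuu" (6 nodes) is used only by "uhkkhhhuu"; the node for "uhk" still has the child "h", so pruning stops there.
Nodes removed: 6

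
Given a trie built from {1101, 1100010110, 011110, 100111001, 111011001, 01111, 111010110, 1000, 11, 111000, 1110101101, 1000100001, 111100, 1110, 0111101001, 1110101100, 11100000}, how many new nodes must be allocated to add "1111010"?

2

"11110" is already a path in the trie; the remaining "10" must be added.
Each of the 2 remaining characters creates one node.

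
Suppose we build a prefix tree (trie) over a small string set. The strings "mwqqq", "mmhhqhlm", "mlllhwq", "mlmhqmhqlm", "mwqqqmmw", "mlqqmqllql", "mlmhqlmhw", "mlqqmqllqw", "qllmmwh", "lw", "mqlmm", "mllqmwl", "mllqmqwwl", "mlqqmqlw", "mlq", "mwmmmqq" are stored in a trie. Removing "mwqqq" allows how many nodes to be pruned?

0

After clearing the end-marker at "mwqqq", prune upward until reaching a node still needed by another word.
Every node on "mwqqq" is still needed (e.g. by "mwqqqmmw"), so nothing is freed.
Nodes removed: 0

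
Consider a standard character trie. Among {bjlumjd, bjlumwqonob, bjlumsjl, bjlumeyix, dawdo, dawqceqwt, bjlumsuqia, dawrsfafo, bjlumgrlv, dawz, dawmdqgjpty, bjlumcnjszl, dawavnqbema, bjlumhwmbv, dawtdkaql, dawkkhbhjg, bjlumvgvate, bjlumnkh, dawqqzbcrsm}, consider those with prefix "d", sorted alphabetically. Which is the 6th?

dawqqzbcrsm

Filter for "d…" and sort: "dawavnqbema", "dawdo", "dawkkhbhjg", "dawmdqgjpty", "dawqceqwt", "dawqqzbcrsm", "dawrsfafo", "dawtdkaql", "dawz"
Position 6: dawqqzbcrsm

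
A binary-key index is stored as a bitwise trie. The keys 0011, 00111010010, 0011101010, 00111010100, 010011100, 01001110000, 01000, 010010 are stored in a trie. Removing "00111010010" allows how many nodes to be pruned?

3

After clearing the end-marker at "00111010010", prune upward until reaching a node still needed by another word.
The suffix "010" (3 nodes) is used only by "00111010010"; the node for "00111010" still has the child "1", so pruning stops there.
Nodes removed: 3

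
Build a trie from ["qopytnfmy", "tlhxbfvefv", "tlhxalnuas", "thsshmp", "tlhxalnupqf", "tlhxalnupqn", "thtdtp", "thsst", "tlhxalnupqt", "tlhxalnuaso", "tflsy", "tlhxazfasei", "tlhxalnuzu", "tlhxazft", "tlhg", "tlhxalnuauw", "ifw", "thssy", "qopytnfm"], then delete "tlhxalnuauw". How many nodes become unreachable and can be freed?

Walk "tlhxalnuauw" from the leaf back toward the root, removing each node that no remaining word uses.
The suffix "uw" (2 nodes) is used only by "tlhxalnuauw"; the node for "tlhxalnua" still has the child "s", so pruning stops there.
Nodes removed: 2

2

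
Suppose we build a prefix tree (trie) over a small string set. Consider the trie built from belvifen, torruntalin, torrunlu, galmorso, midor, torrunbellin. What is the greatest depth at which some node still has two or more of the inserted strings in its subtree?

6

The deepest shared node is where two words last agree before diverging.
"torrunbellin" and "torrunlu" agree on "torrun" (6 characters) before diverging; nothing deeper is shared.
Longest shared-prefix length: 6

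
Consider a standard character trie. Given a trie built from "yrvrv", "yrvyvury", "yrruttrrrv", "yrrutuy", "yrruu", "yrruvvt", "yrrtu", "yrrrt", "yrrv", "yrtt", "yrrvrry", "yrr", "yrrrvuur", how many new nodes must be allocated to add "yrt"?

Every character of "yrt" already lies on an existing path (it is a prefix of some stored word).
No new nodes are needed: 0.

0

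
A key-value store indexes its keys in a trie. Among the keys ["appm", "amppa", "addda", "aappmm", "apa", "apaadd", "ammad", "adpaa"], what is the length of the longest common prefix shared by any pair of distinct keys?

Look for the deepest trie node that still has at least two words in its subtree.
e.g. "apa" and "apaadd" share the prefix "apa" of length 3; no pair shares a longer one.
Longest shared-prefix length: 3

3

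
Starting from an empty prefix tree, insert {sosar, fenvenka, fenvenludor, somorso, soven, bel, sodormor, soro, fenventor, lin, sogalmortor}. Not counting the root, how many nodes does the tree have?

52

Insert word by word; a character creates a node only if that edge doesn't already exist:
  "sosar" → 5 new (s, o, s, a, r)
  "fenvenka" → 8 new (f, e, n, v, e, n, k, a)
  "fenvenludor" → prefix "fenven" already present; 5 new (l, u, d, o, r)
  "somorso" → prefix "so" already present; 5 new (m, o, r, s, o)
  "soven" → prefix "so" already present; 3 new (v, e, n)
  "bel" → 3 new (b, e, l)
  "sodormor" → prefix "so" already present; 6 new (d, o, r, m, o, r)
  "soro" → prefix "so" already present; 2 new (r, o)
  "fenventor" → prefix "fenven" already present; 3 new (t, o, r)
  "lin" → 3 new (l, i, n)
  "sogalmortor" → prefix "so" already present; 9 new (g, a, l, m, o, r, t, o, r)
Total nodes = 5 + 8 + 5 + 5 + 3 + 3 + 6 + 2 + 3 + 3 + 9 = 52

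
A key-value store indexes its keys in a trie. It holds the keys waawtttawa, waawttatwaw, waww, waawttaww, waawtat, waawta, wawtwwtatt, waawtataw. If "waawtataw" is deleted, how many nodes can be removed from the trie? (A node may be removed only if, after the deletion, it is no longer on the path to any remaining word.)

Walk "waawtataw" from the leaf back toward the root, removing each node that no remaining word uses.
The suffix "aw" (2 nodes) is used only by "waawtataw"; "waawtat" is itself a stored word, so pruning stops there.
Nodes removed: 2

2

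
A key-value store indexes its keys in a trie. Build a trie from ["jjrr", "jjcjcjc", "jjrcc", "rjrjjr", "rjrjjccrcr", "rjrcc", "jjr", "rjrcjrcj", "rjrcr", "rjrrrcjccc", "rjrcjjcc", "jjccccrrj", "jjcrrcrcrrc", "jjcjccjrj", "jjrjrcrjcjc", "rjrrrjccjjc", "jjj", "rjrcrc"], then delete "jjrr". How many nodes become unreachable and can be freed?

1

Walk "jjrr" from the leaf back toward the root, removing each node that no remaining word uses.
The suffix "r" (1 node) is used only by "jjrr"; the node for "jjr" still has the child "c", so pruning stops there.
Nodes removed: 1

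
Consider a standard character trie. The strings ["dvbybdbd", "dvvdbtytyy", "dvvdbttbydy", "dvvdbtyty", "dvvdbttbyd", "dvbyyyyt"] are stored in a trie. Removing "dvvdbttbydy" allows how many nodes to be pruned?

Walk "dvvdbttbydy" from the leaf back toward the root, removing each node that no remaining word uses.
The suffix "y" (1 node) is used only by "dvvdbttbydy"; "dvvdbttbyd" is itself a stored word, so pruning stops there.
Nodes removed: 1

1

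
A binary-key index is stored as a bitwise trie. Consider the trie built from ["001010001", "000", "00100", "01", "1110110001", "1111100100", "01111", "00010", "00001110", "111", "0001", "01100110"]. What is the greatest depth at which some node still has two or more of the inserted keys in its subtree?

4

Equivalently: take the maximum, over all pairs, of their longest common prefix length.
e.g. "0001" and "00010" share the prefix "0001" of length 4; no pair shares a longer one.
Longest shared-prefix length: 4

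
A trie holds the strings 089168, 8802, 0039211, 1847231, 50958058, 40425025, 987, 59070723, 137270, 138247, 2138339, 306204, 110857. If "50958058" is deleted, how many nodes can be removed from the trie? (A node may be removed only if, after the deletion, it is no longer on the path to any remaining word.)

After clearing the end-marker at "50958058", prune upward until reaching a node still needed by another word.
The suffix "0958058" (7 nodes) is used only by "50958058"; the node for "5" still has the child "9", so pruning stops there.
Nodes removed: 7

7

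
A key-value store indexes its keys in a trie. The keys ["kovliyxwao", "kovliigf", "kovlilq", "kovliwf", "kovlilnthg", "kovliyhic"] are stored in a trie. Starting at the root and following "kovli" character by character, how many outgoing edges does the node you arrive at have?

Follow the path "kovli" to its node, then look at its outgoing edges.
Distinct next characters after "kovli": i, l, w, y.
That node has 4 child edges.

4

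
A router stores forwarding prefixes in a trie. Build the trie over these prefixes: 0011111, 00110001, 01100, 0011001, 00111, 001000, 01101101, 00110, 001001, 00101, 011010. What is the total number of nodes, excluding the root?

26

Trie structure (* marks end of a word):
(root)
└─ 0
   ├─ 0
   │  └─ 1
   │     ├─ 0
   │     │  ├─ 0
   │     │  │  ├─ 0 *
   │     │  │  └─ 1 *
   │     │  └─ 1 *
   │     └─ 1
   │        ├─ 0 *
   │        │  └─ 0
   │        │     ├─ 0
   │        │     │  └─ 1 *
   │        │     └─ 1 *
   │        └─ 1 *
   │           └─ 1
   │              └─ 1 *
   └─ 1
      └─ 1
         └─ 0
            ├─ 0 *
            └─ 1
               ├─ 0 *
               └─ 1
                  └─ 0
                     └─ 1 *
Counting every labelled node above: 26.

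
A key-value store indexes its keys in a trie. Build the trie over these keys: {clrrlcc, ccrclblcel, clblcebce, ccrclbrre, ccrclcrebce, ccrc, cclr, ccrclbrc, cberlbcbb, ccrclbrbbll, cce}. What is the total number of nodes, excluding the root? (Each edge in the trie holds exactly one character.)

48

Insert word by word; a character creates a node only if that edge doesn't already exist:
  "clrrlcc" → 7 new (c, l, r, r, l, c, c)
  "ccrclblcel" → prefix "c" already present; 9 new (c, r, c, l, b, l, c, e, l)
  "clblcebce" → prefix "cl" already present; 7 new (b, l, c, e, b, c, e)
  "ccrclbrre" → prefix "ccrclb" already present; 3 new (r, r, e)
  "ccrclcrebce" → prefix "ccrcl" already present; 6 new (c, r, e, b, c, e)
  "ccrc" → prefix "ccrc" already present; 0 new (none)
  "cclr" → prefix "cc" already present; 2 new (l, r)
  "ccrclbrc" → prefix "ccrclbr" already present; 1 new (c)
  "cberlbcbb" → prefix "c" already present; 8 new (b, e, r, l, b, c, b, b)
  "ccrclbrbbll" → prefix "ccrclbr" already present; 4 new (b, b, l, l)
  "cce" → prefix "cc" already present; 1 new (e)
Total nodes = 7 + 9 + 7 + 3 + 6 + 0 + 2 + 1 + 8 + 4 + 1 = 48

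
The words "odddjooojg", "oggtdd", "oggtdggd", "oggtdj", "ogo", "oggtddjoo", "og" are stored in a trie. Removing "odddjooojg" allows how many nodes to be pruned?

9

Walk "odddjooojg" from the leaf back toward the root, removing each node that no remaining word uses.
The suffix "dddjooojg" (9 nodes) is used only by "odddjooojg"; the node for "o" still has the child "g", so pruning stops there.
Nodes removed: 9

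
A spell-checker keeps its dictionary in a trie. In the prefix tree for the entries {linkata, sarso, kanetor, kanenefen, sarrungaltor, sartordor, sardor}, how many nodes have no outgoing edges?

7

A leaf is a node with no children — equivalently, the end of a word that is not a proper prefix of any other stored word.
Those words: "kanenefen", "kanetor", "linkata", "sardor", "sarrungaltor", "sarso", "sartordor"
Leaf count: 7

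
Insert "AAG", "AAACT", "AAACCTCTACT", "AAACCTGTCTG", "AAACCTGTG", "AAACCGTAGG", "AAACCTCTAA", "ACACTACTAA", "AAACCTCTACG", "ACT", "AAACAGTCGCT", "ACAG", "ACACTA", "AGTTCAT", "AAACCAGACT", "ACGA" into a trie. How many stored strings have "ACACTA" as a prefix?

Traverse to the node for "ACACTA", then collect every word in that subtree.
Words under "ACACTA": ACACTA, ACACTACTAA
Count: 2

2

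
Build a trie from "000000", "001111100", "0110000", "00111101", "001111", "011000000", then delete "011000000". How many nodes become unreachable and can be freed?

2

After clearing the end-marker at "011000000", prune upward until reaching a node still needed by another word.
The suffix "00" (2 nodes) is used only by "011000000"; "0110000" is itself a stored word, so pruning stops there.
Nodes removed: 2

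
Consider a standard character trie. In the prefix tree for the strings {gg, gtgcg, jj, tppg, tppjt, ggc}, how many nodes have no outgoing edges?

Leaves are exactly the stored words that no other stored word extends.
Those words: "ggc", "gtgcg", "jj", "tppg", "tppjt"
Leaf count: 5

5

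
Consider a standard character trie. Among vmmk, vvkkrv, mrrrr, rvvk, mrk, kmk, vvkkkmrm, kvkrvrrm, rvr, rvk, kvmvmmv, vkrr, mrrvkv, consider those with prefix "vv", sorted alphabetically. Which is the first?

Filter for "vv…" and sort: "vvkkkmrm", "vvkkrv"
The 1st is vvkkkmrm.

vvkkkmrm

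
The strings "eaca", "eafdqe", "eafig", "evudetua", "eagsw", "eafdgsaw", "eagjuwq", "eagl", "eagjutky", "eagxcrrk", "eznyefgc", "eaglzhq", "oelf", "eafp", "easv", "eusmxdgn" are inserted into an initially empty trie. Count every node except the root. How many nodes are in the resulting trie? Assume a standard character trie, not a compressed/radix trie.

61

Count nodes per top-level branch (shared prefixes stored once):
  'e'-branch (eaca, eafdgsaw, eafdqe, eafig, eafp, eagjutky, eagjuwq, eagl, eaglzhq, eagsw, eagxcrrk, easv, eusmxdgn, evudetua, eznyefgc): 57 nodes
  'o'-branch (oelf): 4 nodes
Sum: 61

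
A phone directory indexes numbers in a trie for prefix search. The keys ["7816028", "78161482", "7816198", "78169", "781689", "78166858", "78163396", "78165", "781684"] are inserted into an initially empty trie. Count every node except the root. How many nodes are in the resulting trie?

26

Insert word by word; a character creates a node only if that edge doesn't already exist:
  "7816028" → 7 new (7, 8, 1, 6, 0, 2, 8)
  "78161482" → prefix "7816" already present; 4 new (1, 4, 8, 2)
  "7816198" → prefix "78161" already present; 2 new (9, 8)
  "78169" → prefix "7816" already present; 1 new (9)
  "781689" → prefix "7816" already present; 2 new (8, 9)
  "78166858" → prefix "7816" already present; 4 new (6, 8, 5, 8)
  "78163396" → prefix "7816" already present; 4 new (3, 3, 9, 6)
  "78165" → prefix "7816" already present; 1 new (5)
  "781684" → prefix "78168" already present; 1 new (4)
Total nodes = 7 + 4 + 2 + 1 + 2 + 4 + 4 + 1 + 1 = 26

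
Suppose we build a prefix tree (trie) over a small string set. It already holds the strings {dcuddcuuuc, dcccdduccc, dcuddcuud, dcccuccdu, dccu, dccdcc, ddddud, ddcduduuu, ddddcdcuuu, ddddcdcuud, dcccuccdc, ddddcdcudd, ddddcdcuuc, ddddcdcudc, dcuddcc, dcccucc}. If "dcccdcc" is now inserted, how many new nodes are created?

The longest prefix of "dcccdcc" already in the trie is "dcccd" (length 5).
New nodes needed: |"dcccdcc"| − 5 = 7 − 5 = 2.

2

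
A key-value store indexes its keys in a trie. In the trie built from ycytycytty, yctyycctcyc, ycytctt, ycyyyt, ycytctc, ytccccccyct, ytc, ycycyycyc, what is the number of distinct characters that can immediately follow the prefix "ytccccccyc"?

1

Walk "ytccccccyc" from the root, arriving at one node.
Distinct next characters after "ytccccccyc": t.
That node has 1 child edge.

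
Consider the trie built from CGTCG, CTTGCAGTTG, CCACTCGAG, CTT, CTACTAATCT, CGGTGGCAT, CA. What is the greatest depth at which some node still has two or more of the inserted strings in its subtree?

The deepest shared node is where two words last agree before diverging.
e.g. "CTT" and "CTTGCAGTTG" share the prefix "CTT" of length 3; no pair shares a longer one.
Longest shared-prefix length: 3

3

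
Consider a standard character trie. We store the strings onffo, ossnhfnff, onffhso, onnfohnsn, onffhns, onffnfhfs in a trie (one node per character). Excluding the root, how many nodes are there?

Count nodes per top-level branch (shared prefixes stored once):
  'o'-branch (onffhns, onffhso, onffnfhfs, onffo, onnfohnsn, ossnhfnff): 30 nodes
Sum: 30

30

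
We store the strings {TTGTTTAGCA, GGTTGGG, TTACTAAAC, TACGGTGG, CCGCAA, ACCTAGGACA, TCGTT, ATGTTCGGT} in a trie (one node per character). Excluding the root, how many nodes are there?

Count nodes per top-level branch (shared prefixes stored once):
  'A'-branch (ACCTAGGACA, ATGTTCGGT): 18 nodes
  'C'-branch (CCGCAA): 6 nodes
  'G'-branch (GGTTGGG): 7 nodes
  'T'-branch (TACGGTGG, TCGTT, TTACTAAAC, TTGTTTAGCA): 28 nodes
Sum: 59

59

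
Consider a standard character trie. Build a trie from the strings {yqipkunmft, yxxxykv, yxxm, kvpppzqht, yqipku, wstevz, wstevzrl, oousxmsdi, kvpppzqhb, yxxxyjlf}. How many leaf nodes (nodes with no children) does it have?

A leaf is a node with no children — equivalently, the end of a word that is not a proper prefix of any other stored word.
Those words: "kvpppzqhb", "kvpppzqht", "oousxmsdi", "wstevzrl", "yqipkunmft", "yxxm", "yxxxyjlf", "yxxxykv"
Leaf count: 8

8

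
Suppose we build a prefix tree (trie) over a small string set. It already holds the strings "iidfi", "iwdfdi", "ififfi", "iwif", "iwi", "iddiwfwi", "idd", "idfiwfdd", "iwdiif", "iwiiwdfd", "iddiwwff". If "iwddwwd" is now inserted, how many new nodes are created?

4

"iwd" is already a path in the trie; the remaining "dwwd" must be added.
New nodes needed: |"iwddwwd"| − 3 = 7 − 3 = 4.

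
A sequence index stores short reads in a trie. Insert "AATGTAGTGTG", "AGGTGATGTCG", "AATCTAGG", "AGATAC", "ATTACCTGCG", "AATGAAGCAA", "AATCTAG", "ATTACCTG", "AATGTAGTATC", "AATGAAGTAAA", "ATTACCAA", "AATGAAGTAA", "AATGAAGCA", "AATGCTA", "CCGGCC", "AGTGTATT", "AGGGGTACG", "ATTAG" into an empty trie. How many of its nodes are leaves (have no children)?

A leaf is a node with no children — equivalently, the end of a word that is not a proper prefix of any other stored word.
Those words: "AATCTAGG", "AATGAAGCAA", "AATGAAGTAAA", "AATGCTA", "AATGTAGTATC", "AATGTAGTGTG", "AGATAC", "AGGGGTACG", "AGGTGATGTCG", "AGTGTATT", "ATTACCAA", "ATTACCTGCG", "ATTAG", "CCGGCC"
Leaf count: 14

14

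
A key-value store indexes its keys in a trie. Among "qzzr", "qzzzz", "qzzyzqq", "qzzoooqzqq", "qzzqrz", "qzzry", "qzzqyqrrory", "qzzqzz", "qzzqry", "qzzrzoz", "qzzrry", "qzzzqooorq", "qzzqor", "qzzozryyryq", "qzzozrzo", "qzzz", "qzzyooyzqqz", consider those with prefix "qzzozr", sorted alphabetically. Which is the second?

Words with prefix "qzzozr", in lexicographic order: "qzzozryyryq", "qzzozrzo"
Position 2: qzzozrzo

qzzozrzo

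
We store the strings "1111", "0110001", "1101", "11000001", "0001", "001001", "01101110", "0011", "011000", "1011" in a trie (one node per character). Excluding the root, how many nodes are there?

33

Count nodes per top-level branch (shared prefixes stored once):
  '0'-branch (0001, 001001, 0011, 011000, 0110001, 01101110): 19 nodes
  '1'-branch (1011, 11000001, 1101, 1111): 14 nodes
Sum: 33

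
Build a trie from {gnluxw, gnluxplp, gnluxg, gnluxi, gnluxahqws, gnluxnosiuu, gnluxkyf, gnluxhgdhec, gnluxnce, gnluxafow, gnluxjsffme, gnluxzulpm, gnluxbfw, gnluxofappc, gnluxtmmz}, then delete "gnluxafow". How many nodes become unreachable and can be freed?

After clearing the end-marker at "gnluxafow", prune upward until reaching a node still needed by another word.
The suffix "fow" (3 nodes) is used only by "gnluxafow"; the node for "gnluxa" still has the child "h", so pruning stops there.
Nodes removed: 3

3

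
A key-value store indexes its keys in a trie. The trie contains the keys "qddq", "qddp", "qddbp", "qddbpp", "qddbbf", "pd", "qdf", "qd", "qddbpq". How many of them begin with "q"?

Traverse to the node for "q", then collect every word in that subtree.
Words under "q": qd, qddbbf, qddbp, qddbpp, qddbpq, qddp, qddq, qdf
Count: 8

8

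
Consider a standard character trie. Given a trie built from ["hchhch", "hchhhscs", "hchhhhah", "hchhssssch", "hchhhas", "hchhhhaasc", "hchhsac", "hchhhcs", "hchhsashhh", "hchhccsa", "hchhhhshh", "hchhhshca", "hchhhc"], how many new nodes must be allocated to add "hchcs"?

2

The longest prefix of "hchcs" already in the trie is "hch" (length 3).
Each of the 2 remaining characters creates one node.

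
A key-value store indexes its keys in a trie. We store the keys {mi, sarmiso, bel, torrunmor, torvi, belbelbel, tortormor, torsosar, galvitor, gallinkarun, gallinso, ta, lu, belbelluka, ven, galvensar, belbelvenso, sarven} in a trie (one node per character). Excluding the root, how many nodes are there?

For each word, the new-node count is its length minus the longest prefix already in the trie:
  "mi" → 2 new (m, i)
  "sarmiso" → 7 new (s, a, r, m, i, s, o)
  "bel" → 3 new (b, e, l)
  "torrunmor" → 9 new (t, o, r, r, u, n, m, o, r)
  "torvi" → prefix "tor" already present; 2 new (v, i)
  "belbelbel" → prefix "bel" already present; 6 new (b, e, l, b, e, l)
  "tortormor" → prefix "tor" already present; 6 new (t, o, r, m, o, r)
  "torsosar" → prefix "tor" already present; 5 new (s, o, s, a, r)
  "galvitor" → 8 new (g, a, l, v, i, t, o, r)
  "gallinkarun" → prefix "gal" already present; 8 new (l, i, n, k, a, r, u, n)
  "gallinso" → prefix "gallin" already present; 2 new (s, o)
  "ta" → prefix "t" already present; 1 new (a)
  "lu" → 2 new (l, u)
  "belbelluka" → prefix "belbel" already present; 4 new (l, u, k, a)
  "ven" → 3 new (v, e, n)
  "galvensar" → prefix "galv" already present; 5 new (e, n, s, a, r)
  "belbelvenso" → prefix "belbel" already present; 5 new (v, e, n, s, o)
  "sarven" → prefix "sar" already present; 3 new (v, e, n)
Total nodes = 2 + 7 + 3 + 9 + 2 + 6 + 6 + 5 + 8 + 8 + 2 + 1 + 2 + 4 + 3 + 5 + 5 + 3 = 81

81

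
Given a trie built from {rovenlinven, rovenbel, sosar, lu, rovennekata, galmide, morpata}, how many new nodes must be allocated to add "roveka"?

The longest prefix of "roveka" already in the trie is "rove" (length 4).
New nodes needed: |"roveka"| − 4 = 6 − 4 = 2.

2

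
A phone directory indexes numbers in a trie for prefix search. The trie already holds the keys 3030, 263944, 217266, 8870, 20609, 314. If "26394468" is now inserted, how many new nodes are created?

The longest prefix of "26394468" already in the trie is "263944" (length 6).
So 8 − 6 = 2 new nodes.

2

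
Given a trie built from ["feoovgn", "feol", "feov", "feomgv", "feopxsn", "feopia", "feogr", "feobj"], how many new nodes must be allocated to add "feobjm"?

Walking "feobjm" from the root, the first 5 characters ("feobj") follow existing edges; "m" is the first miss.
So 6 − 5 = 1 new nodes.

1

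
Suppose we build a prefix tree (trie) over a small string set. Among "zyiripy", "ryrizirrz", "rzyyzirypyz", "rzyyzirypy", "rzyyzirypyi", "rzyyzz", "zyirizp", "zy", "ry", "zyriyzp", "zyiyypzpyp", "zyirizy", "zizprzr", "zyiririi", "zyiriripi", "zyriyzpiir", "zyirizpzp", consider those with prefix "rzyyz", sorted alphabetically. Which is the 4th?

rzyyzz

Words with prefix "rzyyz", in lexicographic order: "rzyyzirypy", "rzyyzirypyi", "rzyyzirypyz", "rzyyzz"
Position 4: rzyyzz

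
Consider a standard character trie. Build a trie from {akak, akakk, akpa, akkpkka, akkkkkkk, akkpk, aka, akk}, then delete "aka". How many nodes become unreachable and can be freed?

After clearing the end-marker at "aka", prune upward until reaching a node still needed by another word.
Every node on "aka" is still needed (e.g. by "akak"), so nothing is freed.
Nodes removed: 0

0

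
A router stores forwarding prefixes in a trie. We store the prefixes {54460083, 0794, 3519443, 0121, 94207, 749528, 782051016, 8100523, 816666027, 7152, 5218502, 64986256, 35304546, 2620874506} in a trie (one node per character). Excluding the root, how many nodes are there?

Count nodes per top-level branch (shared prefixes stored once):
  '0'-branch (0121, 0794): 7 nodes
  '2'-branch (2620874506): 10 nodes
  '3'-branch (3519443, 35304546): 13 nodes
  '5'-branch (5218502, 54460083): 14 nodes
  '6'-branch (64986256): 8 nodes
  '7'-branch (7152, 749528, 782051016): 17 nodes
  '8'-branch (8100523, 816666027): 14 nodes
  '9'-branch (94207): 5 nodes
Sum: 88

88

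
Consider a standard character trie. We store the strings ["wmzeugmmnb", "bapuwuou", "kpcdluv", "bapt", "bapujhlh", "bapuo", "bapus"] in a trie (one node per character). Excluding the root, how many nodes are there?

Count nodes per top-level branch (shared prefixes stored once):
  'b'-branch (bapt, bapujhlh, bapuo, bapus, bapuwuou): 15 nodes
  'k'-branch (kpcdluv): 7 nodes
  'w'-branch (wmzeugmmnb): 10 nodes
Sum: 32

32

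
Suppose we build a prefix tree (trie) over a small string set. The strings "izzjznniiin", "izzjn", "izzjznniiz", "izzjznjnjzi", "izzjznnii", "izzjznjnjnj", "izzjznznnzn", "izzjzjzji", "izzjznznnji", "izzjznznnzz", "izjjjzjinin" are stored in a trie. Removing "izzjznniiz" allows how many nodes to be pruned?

1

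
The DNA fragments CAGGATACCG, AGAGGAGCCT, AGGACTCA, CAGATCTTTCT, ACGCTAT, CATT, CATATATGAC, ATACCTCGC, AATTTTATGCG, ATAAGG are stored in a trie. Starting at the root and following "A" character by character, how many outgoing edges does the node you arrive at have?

Follow the path "A" to its node, then look at its outgoing edges.
Distinct next characters after "A": A, C, G, T.
That node has 4 child edges.

4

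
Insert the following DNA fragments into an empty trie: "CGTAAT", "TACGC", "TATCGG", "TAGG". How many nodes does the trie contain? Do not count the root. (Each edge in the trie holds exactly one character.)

Trace insertions, counting only characters that open a new branch:
  "CGTAAT" → 6 new (C, G, T, A, A, T)
  "TACGC" → 5 new (T, A, C, G, C)
  "TATCGG" → prefix "TA" already present; 4 new (T, C, G, G)
  "TAGG" → prefix "TA" already present; 2 new (G, G)
Total nodes = 6 + 5 + 4 + 2 = 17

17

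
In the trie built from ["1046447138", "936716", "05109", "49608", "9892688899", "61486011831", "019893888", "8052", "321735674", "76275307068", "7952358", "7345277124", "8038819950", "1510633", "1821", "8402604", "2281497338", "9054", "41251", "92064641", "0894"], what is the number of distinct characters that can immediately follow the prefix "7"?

Walk "7" from the root, arriving at one node.
Characters that immediately follow "7" among the stored strings: {3, 6, 9}.
That node has 3 child edges.

3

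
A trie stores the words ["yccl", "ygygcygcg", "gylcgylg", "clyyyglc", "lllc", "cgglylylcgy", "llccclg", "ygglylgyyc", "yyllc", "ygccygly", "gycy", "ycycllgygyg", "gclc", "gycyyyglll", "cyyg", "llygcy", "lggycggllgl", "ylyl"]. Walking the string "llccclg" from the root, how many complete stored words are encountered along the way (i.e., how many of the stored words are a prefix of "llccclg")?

1

Check each prefix of "llccclg" against the stored set — each match is an end-marker on the path.
Prefixes of the query that are stored words: "llccclg"
Count: 1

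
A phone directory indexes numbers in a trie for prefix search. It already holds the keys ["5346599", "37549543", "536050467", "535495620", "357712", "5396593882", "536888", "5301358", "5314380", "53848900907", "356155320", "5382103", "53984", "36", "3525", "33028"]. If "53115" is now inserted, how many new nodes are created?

2

"531" is already a path in the trie; the remaining "15" must be added.
New nodes needed: |"53115"| − 3 = 5 − 3 = 2.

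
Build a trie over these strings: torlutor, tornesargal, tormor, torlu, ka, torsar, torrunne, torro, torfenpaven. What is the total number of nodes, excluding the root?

38

Trace insertions, counting only characters that open a new branch:
  "torlutor" → 8 new (t, o, r, l, u, t, o, r)
  "tornesargal" → prefix "tor" already present; 8 new (n, e, s, a, r, g, a, l)
  "tormor" → prefix "tor" already present; 3 new (m, o, r)
  "torlu" → prefix "torlu" already present; 0 new (none)
  "ka" → 2 new (k, a)
  "torsar" → prefix "tor" already present; 3 new (s, a, r)
  "torrunne" → prefix "tor" already present; 5 new (r, u, n, n, e)
  "torro" → prefix "torr" already present; 1 new (o)
  "torfenpaven" → prefix "tor" already present; 8 new (f, e, n, p, a, v, e, n)
Total nodes = 8 + 8 + 3 + 0 + 2 + 3 + 5 + 1 + 8 = 38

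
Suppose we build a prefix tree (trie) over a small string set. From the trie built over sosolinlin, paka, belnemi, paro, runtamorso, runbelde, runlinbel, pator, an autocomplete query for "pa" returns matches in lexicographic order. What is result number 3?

Words with prefix "pa", in lexicographic order: "paka", "paro", "pator"
Position 3: pator

pator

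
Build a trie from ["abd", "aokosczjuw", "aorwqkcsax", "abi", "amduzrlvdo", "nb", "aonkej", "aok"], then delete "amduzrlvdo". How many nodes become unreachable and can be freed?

9

Walk "amduzrlvdo" from the leaf back toward the root, removing each node that no remaining word uses.
The suffix "mduzrlvdo" (9 nodes) is used only by "amduzrlvdo"; the node for "a" still has the child "b", so pruning stops there.
Nodes removed: 9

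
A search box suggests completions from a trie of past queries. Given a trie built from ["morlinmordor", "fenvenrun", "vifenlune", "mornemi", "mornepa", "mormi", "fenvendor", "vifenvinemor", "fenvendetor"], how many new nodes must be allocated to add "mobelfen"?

"mo" is already a path in the trie; the remaining "belfen" must be added.
Each of the 6 remaining characters creates one node.

6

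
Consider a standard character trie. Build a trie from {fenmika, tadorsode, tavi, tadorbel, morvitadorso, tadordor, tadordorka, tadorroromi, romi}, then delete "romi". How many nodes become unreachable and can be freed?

4

Walk "romi" from the leaf back toward the root, removing each node that no remaining word uses.
No other word shares any prefix with "romi", so all 4 of its nodes go.
Nodes removed: 4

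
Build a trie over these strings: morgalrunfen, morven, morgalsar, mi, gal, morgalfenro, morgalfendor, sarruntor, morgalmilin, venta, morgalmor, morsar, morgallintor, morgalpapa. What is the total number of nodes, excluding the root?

Count nodes per top-level branch (shared prefixes stored once):
  'g'-branch (gal): 3 nodes
  'm'-branch (mi, morgalfendor, morgalfenro, morgallintor, morgalmilin, morgalmor, morgalpapa, morgalrunfen, morgalsar, morsar, morven): 47 nodes
  's'-branch (sarruntor): 9 nodes
  'v'-branch (venta): 5 nodes
Sum: 64

64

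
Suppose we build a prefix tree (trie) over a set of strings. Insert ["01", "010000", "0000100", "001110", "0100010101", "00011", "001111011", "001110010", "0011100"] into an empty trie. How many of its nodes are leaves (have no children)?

6

Leaves are exactly the stored words that no other stored word extends.
Those words: "0000100", "00011", "001110010", "001111011", "010000", "0100010101"
Leaf count: 6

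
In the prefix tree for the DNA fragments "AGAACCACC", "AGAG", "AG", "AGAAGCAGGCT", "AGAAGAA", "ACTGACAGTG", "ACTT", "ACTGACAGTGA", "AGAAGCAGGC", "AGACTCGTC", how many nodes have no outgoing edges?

7

A leaf is a node with no children — equivalently, the end of a word that is not a proper prefix of any other stored word.
Those words: "ACTGACAGTGA", "ACTT", "AGAACCACC", "AGAAGAA", "AGAAGCAGGCT", "AGACTCGTC", "AGAG"
Leaf count: 7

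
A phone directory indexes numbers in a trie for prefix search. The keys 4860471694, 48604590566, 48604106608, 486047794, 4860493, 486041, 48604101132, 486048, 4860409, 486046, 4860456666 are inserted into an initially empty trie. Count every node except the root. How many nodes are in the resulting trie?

39

Count nodes per top-level branch (shared prefixes stored once):
  '4'-branch (4860409, 486041, 48604101132, 48604106608, 4860456666, 48604590566, 486046, 4860471694, 486047794, 486048, 4860493): 39 nodes
Sum: 39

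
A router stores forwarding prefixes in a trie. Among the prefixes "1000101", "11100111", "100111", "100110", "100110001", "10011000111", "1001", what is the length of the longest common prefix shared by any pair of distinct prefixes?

9

The deepest shared node is where two words last agree before diverging.
e.g. "100110001" and "10011000111" share the prefix "100110001" of length 9; no pair shares a longer one.
Longest shared-prefix length: 9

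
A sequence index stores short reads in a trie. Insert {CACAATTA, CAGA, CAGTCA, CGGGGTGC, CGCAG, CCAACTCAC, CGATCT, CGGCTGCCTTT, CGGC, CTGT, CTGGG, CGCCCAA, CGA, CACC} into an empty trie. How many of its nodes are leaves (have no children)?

12

Leaves are exactly the stored words that no other stored word extends.
Those words: "CACAATTA", "CACC", "CAGA", "CAGTCA", "CCAACTCAC", "CGATCT", "CGCAG", "CGCCCAA", "CGGCTGCCTTT", "CGGGGTGC", "CTGGG", "CTGT"
Leaf count: 12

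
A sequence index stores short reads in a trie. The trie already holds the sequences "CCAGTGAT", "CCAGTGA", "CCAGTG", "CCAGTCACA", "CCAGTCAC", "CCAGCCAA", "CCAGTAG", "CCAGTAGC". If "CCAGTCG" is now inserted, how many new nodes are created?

"CCAGTC" is already a path in the trie; the remaining "G" must be added.
New nodes needed: |"CCAGTCG"| − 6 = 7 − 6 = 1.

1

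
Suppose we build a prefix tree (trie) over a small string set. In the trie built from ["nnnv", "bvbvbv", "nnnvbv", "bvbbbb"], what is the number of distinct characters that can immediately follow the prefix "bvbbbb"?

Follow the path "bvbbbb" to its node, then look at its outgoing edges.
No stored string extends past "bvbbbb".
That node has 0 child edges.

0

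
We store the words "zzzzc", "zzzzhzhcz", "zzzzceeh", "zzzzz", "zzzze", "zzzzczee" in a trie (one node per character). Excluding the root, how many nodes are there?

Trie structure (* marks end of a word):
(root)
└─ z
   └─ z
      └─ z
         └─ z
            ├─ c *
            │  ├─ e
            │  │  └─ e
            │  │     └─ h *
            │  └─ z
            │     └─ e
            │        └─ e *
            ├─ e *
            ├─ h
            │  └─ z
            │     └─ h
            │        └─ c
            │           └─ z *
            └─ z *
Counting every labelled node above: 18.

18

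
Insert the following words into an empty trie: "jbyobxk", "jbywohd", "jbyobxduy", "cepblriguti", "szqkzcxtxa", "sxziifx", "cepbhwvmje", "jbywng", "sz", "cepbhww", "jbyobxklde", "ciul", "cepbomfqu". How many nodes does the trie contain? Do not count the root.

61

Count nodes per top-level branch (shared prefixes stored once):
  'c'-branch (cepbhwvmje, cepbhww, cepblriguti, cepbomfqu, ciul): 26 nodes
  'j'-branch (jbyobxduy, jbyobxk, jbyobxklde, jbywng, jbywohd): 19 nodes
  's'-branch (sxziifx, sz, szqkzcxtxa): 16 nodes
Sum: 61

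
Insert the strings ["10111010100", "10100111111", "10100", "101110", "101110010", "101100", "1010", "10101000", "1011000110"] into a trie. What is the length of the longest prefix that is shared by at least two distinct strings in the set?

6

The deepest shared node is where two words last agree before diverging.
"101100" and "1011000110" agree on "101100" (6 characters) before diverging; nothing deeper is shared.
Longest shared-prefix length: 6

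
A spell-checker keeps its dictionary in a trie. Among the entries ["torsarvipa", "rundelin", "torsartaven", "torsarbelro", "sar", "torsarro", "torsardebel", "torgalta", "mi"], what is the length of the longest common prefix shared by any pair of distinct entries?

Equivalently: take the maximum, over all pairs, of their longest common prefix length.
"torsarbelro" and "torsardebel" agree on "torsar" (6 characters) before diverging; nothing deeper is shared.
Longest shared-prefix length: 6

6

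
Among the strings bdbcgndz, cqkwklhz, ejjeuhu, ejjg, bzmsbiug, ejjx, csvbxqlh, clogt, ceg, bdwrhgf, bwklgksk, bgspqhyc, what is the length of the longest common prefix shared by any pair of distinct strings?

3

Equivalently: take the maximum, over all pairs, of their longest common prefix length.
"ejjeuhu" and "ejjg" agree on "ejj" (3 characters) before diverging; nothing deeper is shared.
Longest shared-prefix length: 3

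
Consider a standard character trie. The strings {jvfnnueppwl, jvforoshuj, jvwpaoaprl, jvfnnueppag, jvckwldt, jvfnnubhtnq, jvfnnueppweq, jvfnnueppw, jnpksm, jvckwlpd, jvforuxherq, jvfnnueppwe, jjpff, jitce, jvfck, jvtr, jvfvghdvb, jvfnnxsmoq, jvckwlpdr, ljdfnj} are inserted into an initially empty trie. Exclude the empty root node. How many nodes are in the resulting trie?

Trace insertions, counting only characters that open a new branch:
  "jvfnnueppwl" → 11 new (j, v, f, n, n, u, e, p, p, w, l)
  "jvforoshuj" → prefix "jvf" already present; 7 new (o, r, o, s, h, u, j)
  "jvwpaoaprl" → prefix "jv" already present; 8 new (w, p, a, o, a, p, r, l)
  "jvfnnueppag" → prefix "jvfnnuepp" already present; 2 new (a, g)
  "jvckwldt" → prefix "jv" already present; 6 new (c, k, w, l, d, t)
  "jvfnnubhtnq" → prefix "jvfnnu" already present; 5 new (b, h, t, n, q)
  "jvfnnueppweq" → prefix "jvfnnueppw" already present; 2 new (e, q)
  "jvfnnueppw" → prefix "jvfnnueppw" already present; 0 new (none)
  "jnpksm" → prefix "j" already present; 5 new (n, p, k, s, m)
  "jvckwlpd" → prefix "jvckwl" already present; 2 new (p, d)
  "jvforuxherq" → prefix "jvfor" already present; 6 new (u, x, h, e, r, q)
  "jvfnnueppwe" → prefix "jvfnnueppwe" already present; 0 new (none)
  "jjpff" → prefix "j" already present; 4 new (j, p, f, f)
  "jitce" → prefix "j" already present; 4 new (i, t, c, e)
  "jvfck" → prefix "jvf" already present; 2 new (c, k)
  "jvtr" → prefix "jv" already present; 2 new (t, r)
  "jvfvghdvb" → prefix "jvf" already present; 6 new (v, g, h, d, v, b)
  "jvfnnxsmoq" → prefix "jvfnn" already present; 5 new (x, s, m, o, q)
  "jvckwlpdr" → prefix "jvckwlpd" already present; 1 new (r)
  "ljdfnj" → 6 new (l, j, d, f, n, j)
Total nodes = 11 + 7 + 8 + 2 + 6 + 5 + 2 + 0 + 5 + 2 + 6 + 0 + 4 + 4 + 2 + 2 + 6 + 5 + 1 + 6 = 84

84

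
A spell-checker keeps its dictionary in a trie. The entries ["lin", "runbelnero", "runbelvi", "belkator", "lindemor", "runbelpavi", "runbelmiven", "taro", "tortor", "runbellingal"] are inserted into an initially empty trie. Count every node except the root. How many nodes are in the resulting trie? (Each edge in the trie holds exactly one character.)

52

Trace insertions, counting only characters that open a new branch:
  "lin" → 3 new (l, i, n)
  "runbelnero" → 10 new (r, u, n, b, e, l, n, e, r, o)
  "runbelvi" → prefix "runbel" already present; 2 new (v, i)
  "belkator" → 8 new (b, e, l, k, a, t, o, r)
  "lindemor" → prefix "lin" already present; 5 new (d, e, m, o, r)
  "runbelpavi" → prefix "runbel" already present; 4 new (p, a, v, i)
  "runbelmiven" → prefix "runbel" already present; 5 new (m, i, v, e, n)
  "taro" → 4 new (t, a, r, o)
  "tortor" → prefix "t" already present; 5 new (o, r, t, o, r)
  "runbellingal" → prefix "runbel" already present; 6 new (l, i, n, g, a, l)
Total nodes = 3 + 10 + 2 + 8 + 5 + 4 + 5 + 4 + 5 + 6 = 52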